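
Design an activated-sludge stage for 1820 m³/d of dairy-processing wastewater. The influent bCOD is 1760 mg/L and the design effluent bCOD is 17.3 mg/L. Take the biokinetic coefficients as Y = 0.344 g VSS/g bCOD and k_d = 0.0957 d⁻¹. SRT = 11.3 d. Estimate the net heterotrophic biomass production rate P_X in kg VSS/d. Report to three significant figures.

P_X ≈ 524 kg VSS/d

Correct the yield for decay: Y_obs = Y/(1 + k_d θ_c) = 0.344 / (1 + 0.0957 × 11.3) = 0.344 / 2.081 = 0.1653.
Mass of bCOD removed per day: Q(S₀ − S) = 1820 × 1743 g/m³ = 3172 kg/d.
Biomass produced: P_X = Y_obs·Q·ΔS = 0.1653 × 3172 ≈ 524.2 kg VSS/d.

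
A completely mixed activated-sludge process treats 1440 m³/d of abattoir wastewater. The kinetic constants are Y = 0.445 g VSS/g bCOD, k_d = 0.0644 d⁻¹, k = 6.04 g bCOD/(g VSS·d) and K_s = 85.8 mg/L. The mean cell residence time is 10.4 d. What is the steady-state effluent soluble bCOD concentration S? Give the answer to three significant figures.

S ≈ 5.45 mg/L

From the Monod/SRT balance for a CMAS, S = K_s·(1+k_d θ_c)/[θ_c·(Y k − k_d) − 1] = 85.8 × (1 + 0.0644 × 10.4) / [10.4 × (0.445 × 6.04 − 0.0644) − 1] = 143.3 / 26.28 = 5.451 mg/L.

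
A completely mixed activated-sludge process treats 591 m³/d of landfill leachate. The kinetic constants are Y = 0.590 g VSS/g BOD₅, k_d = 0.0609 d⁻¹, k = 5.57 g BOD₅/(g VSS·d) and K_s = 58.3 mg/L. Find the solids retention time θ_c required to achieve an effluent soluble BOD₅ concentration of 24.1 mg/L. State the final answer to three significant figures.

From 1/θ_c = Y·k·S/(K_s + S) − k_d: Y·k·S/(K_s+S) = 0.590 × 5.57 × 24.1 / (58.3 + 24.1) = 0.9612 d⁻¹.
1/θ_c = 0.9612 − 0.0609 = 0.9003 d⁻¹, so θ_c = 1.111 d.

θ_c ≈ 1.11 d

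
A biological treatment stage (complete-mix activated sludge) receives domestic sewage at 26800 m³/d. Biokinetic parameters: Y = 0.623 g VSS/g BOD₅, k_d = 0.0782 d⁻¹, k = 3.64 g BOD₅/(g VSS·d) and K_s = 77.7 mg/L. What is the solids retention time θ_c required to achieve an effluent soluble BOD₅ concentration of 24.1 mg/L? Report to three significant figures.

θ_c ≈ 2.18 d

Specific growth rate at S = 24.1 mg/L: μ = YkS/(K_s+S) = 0.623·3.64·24.1/(77.7+24.1) = 0.5369 d⁻¹.
Then 1/θ_c = μ − k_d = 0.5369 − 0.0782 = 0.4587 d⁻¹, giving θ_c = 2.180 d.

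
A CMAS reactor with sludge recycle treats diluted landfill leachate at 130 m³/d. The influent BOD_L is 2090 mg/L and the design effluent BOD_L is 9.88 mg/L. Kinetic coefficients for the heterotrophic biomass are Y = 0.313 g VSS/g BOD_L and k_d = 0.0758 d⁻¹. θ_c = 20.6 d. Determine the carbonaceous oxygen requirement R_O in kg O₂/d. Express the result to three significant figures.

R_O ≈ 223 kg O₂/d

Observed yield with endogenous decay: Y_obs = Y / (1 + k_d·θ_c) = 0.313 / (1 + 0.0758 × 20.6) = 0.313 / 2.561 = 0.1222 g VSS/g BOD_L.
Mass of BOD_L removed per day: Q(S₀ − S) = 130 × 2080 g/m³ = 270.4 kg/d.
P_X = Y_obs·Q·(S₀ − S) = 0.1222 × 270.4 = 33.04 kg VSS/d.
R_O = Q·ΔS − 1.42 P_X = 270.4 − 46.92 = 223.5 kg O₂/d.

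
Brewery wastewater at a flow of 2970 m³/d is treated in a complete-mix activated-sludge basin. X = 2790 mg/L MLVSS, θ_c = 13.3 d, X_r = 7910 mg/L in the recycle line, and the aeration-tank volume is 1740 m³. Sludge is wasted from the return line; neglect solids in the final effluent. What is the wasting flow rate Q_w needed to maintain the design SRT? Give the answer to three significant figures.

Q_w = (V·X)/(θ_c X_r) = 1740 × 2790 / (13.3 × 7910) = 46.15 m³/d.

Q_w ≈ 46.1 m³/d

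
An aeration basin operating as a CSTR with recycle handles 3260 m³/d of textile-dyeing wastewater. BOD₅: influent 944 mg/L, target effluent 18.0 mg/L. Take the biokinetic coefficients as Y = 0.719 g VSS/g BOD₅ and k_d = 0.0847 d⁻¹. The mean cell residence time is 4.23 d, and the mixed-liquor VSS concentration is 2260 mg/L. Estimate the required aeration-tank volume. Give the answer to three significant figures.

V ≈ 2990 m³

From the SRT design equation V = Y Q (S₀−S) θ_c / [X (1 + k_d θ_c)] = 0.719 × 3260 × (944 − 18.0) × 4.23 / [2260 × (1 + 0.0847 × 4.23)] = 9.18×10^6 / 3070 = 2991 m³.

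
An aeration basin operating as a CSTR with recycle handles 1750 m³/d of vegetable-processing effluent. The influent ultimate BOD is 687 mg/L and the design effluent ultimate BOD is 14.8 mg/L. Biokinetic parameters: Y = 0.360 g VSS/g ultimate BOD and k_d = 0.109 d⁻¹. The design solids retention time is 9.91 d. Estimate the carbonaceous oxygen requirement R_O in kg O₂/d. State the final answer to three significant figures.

Correct the yield for decay: Y_obs = Y/(1 + k_d θ_c) = 0.360 / (1 + 0.109 × 9.91) = 0.360 / 2.080 = 0.1731.
Mass of ultimate BOD removed per day: Q(S₀ − S) = 1750 × 672.2 g/m³ = 1176 kg/d.
P_X = Y_obs·Q·(S₀ − S) = 0.1731 × 1176 = 203.6 kg VSS/d.
Carbonaceous O₂ demand = substrate oxidised − cell-mass equivalent = 1176 − 1.42 × 203.6 = 887.3 kg O₂/d.

R_O ≈ 887 kg O₂/d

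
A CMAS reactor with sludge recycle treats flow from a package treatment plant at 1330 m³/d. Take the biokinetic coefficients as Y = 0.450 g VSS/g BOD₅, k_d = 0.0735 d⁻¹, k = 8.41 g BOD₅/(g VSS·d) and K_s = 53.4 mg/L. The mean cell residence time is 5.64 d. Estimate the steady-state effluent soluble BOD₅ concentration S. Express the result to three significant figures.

S ≈ 3.79 mg/L

Effluent substrate depends only on kinetics and SRT: S = K_s(1 + k_d θ_c) / [θ_c(Yk − k_d) − 1] = 53.4 × (1 + 0.0735 × 5.64) / [5.64 × (0.450 × 8.41 − 0.0735) − 1] = 75.54 / 19.93 = 3.790 mg/L.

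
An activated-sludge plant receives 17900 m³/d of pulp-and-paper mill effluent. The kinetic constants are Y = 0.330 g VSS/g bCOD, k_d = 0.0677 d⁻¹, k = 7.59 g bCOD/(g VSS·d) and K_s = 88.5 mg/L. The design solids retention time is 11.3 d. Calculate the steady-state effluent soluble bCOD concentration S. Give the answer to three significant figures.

S ≈ 5.89 mg/L

For a completely mixed reactor with recycle the Lawrence–McCarty relation gives S = K_s·(1 + k_d·θ_c) / [θ_c·(Y·k − k_d) − 1] = 88.5 × (1 + 0.0677 × 11.3) / [11.3 × (0.330 × 7.59 − 0.0677) − 1] = 156.2 / 26.54 = 5.886 mg/L.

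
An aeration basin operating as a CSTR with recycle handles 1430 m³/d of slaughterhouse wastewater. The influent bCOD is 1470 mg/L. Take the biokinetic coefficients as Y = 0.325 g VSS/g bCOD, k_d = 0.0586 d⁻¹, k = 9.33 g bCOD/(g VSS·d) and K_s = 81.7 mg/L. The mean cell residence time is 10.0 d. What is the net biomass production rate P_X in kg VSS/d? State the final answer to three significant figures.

From the Monod/SRT balance for a CMAS, S = K_s·(1+k_d θ_c)/[θ_c·(Y k − k_d) − 1] = 81.7 × (1 + 0.0586 × 10.0) / [10.0 × (0.325 × 9.33 − 0.0586) − 1] = 129.6 / 28.74 = 4.509 mg/L.
The observed yield is Y_obs = Y/(1 + k_d·θ_c) = 0.325 / (1 + 0.0586 × 10.0) = 0.325 / 1.586 = 0.2049 g VSS per g bCOD removed.
Mass of bCOD removed per day: Q(S₀ − S) = 1430 × 1465 g/m³ = 2096 kg/d.
P_X = Y_obs · Q(S₀ − S) = 0.2049 × 2096 = 429.4 kg VSS/d.

P_X ≈ 429 kg VSS/d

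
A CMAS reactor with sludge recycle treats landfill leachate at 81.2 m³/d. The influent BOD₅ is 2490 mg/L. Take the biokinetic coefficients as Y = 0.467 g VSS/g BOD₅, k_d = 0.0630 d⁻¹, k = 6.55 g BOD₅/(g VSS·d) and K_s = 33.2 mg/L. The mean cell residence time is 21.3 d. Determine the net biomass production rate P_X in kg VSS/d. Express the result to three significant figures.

For a completely mixed reactor with recycle the Lawrence–McCarty relation gives S = K_s·(1 + k_d·θ_c) / [θ_c·(Y·k − k_d) − 1] = 33.2 × (1 + 0.0630 × 21.3) / [21.3 × (0.467 × 6.55 − 0.0630) − 1] = 77.75 / 62.81 = 1.238 mg/L.
The observed yield is Y_obs = Y/(1 + k_d·θ_c) = 0.467 / (1 + 0.0630 × 21.3) = 0.467 / 2.342 = 0.1994 g VSS per g BOD₅ removed.
Q·(S₀ − S) = 81.2 × (2490 − 1.24) × 10⁻³ = 202.1 kg/d removed.
Net biomass production P_X = Y_obs × Q·(S₀ − S) = 0.1994 × 202.1 = 40.30 kg VSS/d.

P_X ≈ 40.3 kg VSS/d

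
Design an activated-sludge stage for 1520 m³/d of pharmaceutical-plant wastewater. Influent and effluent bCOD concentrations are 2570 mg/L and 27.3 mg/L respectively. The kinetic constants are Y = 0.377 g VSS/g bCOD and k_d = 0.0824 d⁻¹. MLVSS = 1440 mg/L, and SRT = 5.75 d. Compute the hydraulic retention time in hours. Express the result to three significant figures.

τ ≈ 62.3 h

From the SRT design equation V = Y Q (S₀−S) θ_c / [X (1 + k_d θ_c)] = 0.377 × 1520 × (2570 − 27.3) × 5.75 / [1440 × (1 + 0.0824 × 5.75)] = 8.38×10^6 / 2122 = 3948 m³.
Hydraulic retention time τ = V/Q = 3948 / 1520 = 2.597 d = 62.33 h.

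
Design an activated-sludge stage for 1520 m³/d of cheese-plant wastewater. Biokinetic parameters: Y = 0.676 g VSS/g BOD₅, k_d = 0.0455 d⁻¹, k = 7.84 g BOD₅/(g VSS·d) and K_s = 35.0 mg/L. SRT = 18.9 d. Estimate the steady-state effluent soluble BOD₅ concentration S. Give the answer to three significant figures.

S ≈ 0.662 mg/L

For a completely mixed reactor with recycle the Lawrence–McCarty relation gives S = K_s·(1 + k_d·θ_c) / [θ_c·(Y·k − k_d) − 1] = 35.0 × (1 + 0.0455 × 18.9) / [18.9 × (0.676 × 7.84 − 0.0455) − 1] = 65.10 / 98.31 = 0.6622 mg/L.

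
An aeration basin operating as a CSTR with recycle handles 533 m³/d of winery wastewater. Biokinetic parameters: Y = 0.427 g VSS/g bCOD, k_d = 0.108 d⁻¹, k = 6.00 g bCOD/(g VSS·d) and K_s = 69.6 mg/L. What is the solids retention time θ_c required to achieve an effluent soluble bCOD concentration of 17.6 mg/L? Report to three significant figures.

Specific growth rate at S = 17.6 mg/L: μ = YkS/(K_s+S) = 0.427·6.00·17.6/(69.6+17.6) = 0.5171 d⁻¹.
Then 1/θ_c = μ − k_d = 0.5171 − 0.108 = 0.4091 d⁻¹, giving θ_c = 2.444 d.

θ_c ≈ 2.44 d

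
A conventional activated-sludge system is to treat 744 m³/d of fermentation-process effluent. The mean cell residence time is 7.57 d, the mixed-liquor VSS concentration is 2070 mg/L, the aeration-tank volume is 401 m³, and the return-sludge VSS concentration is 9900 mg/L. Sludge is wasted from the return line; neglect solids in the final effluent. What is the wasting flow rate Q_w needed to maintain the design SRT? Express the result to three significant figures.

Q_w ≈ 11.1 m³/d

θ_c = V·X/(Q_w·X_r) when wasting from the recycle, so Q_w = V·X/(θ_c·X_r) = 401.0 × 2070 / (7.57 × 9900) = 11.08 m³/d.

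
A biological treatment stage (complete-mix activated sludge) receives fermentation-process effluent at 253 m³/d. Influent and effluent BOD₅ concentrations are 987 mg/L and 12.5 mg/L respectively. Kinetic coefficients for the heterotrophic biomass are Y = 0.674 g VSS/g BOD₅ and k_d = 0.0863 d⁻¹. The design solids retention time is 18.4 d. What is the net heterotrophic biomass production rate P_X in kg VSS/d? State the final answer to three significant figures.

P_X ≈ 64.2 kg VSS/d

Observed yield with endogenous decay: Y_obs = Y / (1 + k_d·θ_c) = 0.674 / (1 + 0.0863 × 18.4) = 0.674 / 2.588 = 0.2604 g VSS/g BOD₅.
Substrate removed = Q·(S₀ − S) = 253 m³/d × (987 − 12.5) g/m³ = 2.47×10^5 g/d = 246.5 kg/d.
Net biomass production P_X = Y_obs × Q·(S₀ − S) = 0.2604 × 246.5 = 64.21 kg VSS/d.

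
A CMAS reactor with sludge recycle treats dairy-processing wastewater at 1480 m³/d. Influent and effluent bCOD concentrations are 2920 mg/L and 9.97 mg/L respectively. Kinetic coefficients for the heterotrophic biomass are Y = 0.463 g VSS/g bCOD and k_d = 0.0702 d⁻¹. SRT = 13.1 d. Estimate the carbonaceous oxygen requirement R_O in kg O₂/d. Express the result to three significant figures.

R_O ≈ 2830 kg O₂/d

Y_obs = Y / (1 + k_d θ_c) = 0.463 / (1 + 0.0702 × 13.1) = 0.463 / 1.920 = 0.2412.
ΔS = 2920 − 9.97 = 2910 mg/L, so the substrate removal rate is 1480 × 2910/1000 = 4307 kg bCOD/d.
Biomass synthesised: P_X = Y_obs × 4307 = 1039 kg VSS/d.
R_O = Q·ΔS − 1.42 P_X = 4307 − 1475 = 2832 kg O₂/d.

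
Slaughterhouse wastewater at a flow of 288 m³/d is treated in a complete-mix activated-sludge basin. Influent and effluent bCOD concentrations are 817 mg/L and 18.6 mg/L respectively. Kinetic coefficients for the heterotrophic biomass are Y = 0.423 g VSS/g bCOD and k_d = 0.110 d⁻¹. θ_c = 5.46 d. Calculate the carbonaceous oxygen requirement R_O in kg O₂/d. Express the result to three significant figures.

R_O ≈ 144 kg O₂/d

Observed yield with endogenous decay: Y_obs = Y / (1 + k_d·θ_c) = 0.423 / (1 + 0.110 × 5.46) = 0.423 / 1.601 = 0.2643 g VSS/g bCOD.
ΔS = 817 − 18.6 = 798.4 mg/L, so the substrate removal rate is 288 × 798.4/1000 = 229.9 kg bCOD/d.
Net sludge production P_X = 0.2643 × 229.9 = 60.77 kg VSS/d.
R_O = Q·ΔS − 1.42 P_X = 229.9 − 86.29 = 143.6 kg O₂/d.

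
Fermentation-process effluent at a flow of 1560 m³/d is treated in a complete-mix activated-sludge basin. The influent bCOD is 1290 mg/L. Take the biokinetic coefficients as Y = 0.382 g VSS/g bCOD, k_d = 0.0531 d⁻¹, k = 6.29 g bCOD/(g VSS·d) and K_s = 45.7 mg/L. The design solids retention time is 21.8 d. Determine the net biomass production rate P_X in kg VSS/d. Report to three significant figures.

Effluent substrate depends only on kinetics and SRT: S = K_s(1 + k_d θ_c) / [θ_c(Yk − k_d) − 1] = 45.7 × (1 + 0.0531 × 21.8) / [21.8 × (0.382 × 6.29 − 0.0531) − 1] = 98.60 / 50.22 = 1.963 mg/L.
Observed yield with endogenous decay: Y_obs = Y / (1 + k_d·θ_c) = 0.382 / (1 + 0.0531 × 21.8) = 0.382 / 2.158 = 0.1771 g VSS/g bCOD.
Substrate removed = Q·(S₀ − S) = 1560 m³/d × (1290 − 1.96) g/m³ = 2.01×10^6 g/d = 2009 kg/d.
Biomass produced: P_X = Y_obs·Q·ΔS = 0.1771 × 2009 ≈ 355.8 kg VSS/d.

P_X ≈ 356 kg VSS/d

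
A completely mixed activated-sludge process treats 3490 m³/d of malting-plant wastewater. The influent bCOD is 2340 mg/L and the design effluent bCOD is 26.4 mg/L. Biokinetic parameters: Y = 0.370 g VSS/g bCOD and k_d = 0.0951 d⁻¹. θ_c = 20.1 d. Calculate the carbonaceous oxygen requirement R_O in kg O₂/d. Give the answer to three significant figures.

Correct the yield for decay: Y_obs = Y/(1 + k_d θ_c) = 0.370 / (1 + 0.0951 × 20.1) = 0.370 / 2.912 = 0.1271.
Mass of bCOD removed per day: Q(S₀ − S) = 3490 × 2314 g/m³ = 8074 kg/d.
P_X = Y_obs·Q·(S₀ − S) = 0.1271 × 8074 = 1026 kg VSS/d.
Carbonaceous O₂ demand = substrate oxidised − cell-mass equivalent = 8074 − 1.42 × 1026 = 6617 kg O₂/d.

R_O ≈ 6620 kg O₂/d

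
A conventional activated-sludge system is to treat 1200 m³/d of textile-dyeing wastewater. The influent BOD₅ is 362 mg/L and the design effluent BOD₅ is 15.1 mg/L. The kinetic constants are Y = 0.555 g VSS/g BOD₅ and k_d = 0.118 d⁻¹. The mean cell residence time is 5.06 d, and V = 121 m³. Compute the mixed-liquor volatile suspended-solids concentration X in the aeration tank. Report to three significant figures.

X ≈ 6050 mg/L

From V·X·(1 + k_d·θ_c) = Y·Q·(S₀ − S)·θ_c: X = 0.555 × 1200 × (362 − 15.1) × 5.06 / [121 × (1 + 0.118 × 5.06)] = 6049 mg/L.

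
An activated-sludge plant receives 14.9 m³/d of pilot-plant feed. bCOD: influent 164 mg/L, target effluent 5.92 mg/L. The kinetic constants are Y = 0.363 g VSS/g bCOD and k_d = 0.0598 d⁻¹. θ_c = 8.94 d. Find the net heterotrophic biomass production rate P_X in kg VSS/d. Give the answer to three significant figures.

P_X ≈ 0.557 kg VSS/d

The observed yield is Y_obs = Y/(1 + k_d·θ_c) = 0.363 / (1 + 0.0598 × 8.94) = 0.363 / 1.535 = 0.2365 g VSS per g bCOD removed.
Substrate removed = Q·(S₀ − S) = 14.9 m³/d × (164 − 5.92) g/m³ = 2.36×10^3 g/d = 2.355 kg/d.
So the net sludge growth is P_X = 0.2365 × 2.355 = 0.5571 kg VSS/d.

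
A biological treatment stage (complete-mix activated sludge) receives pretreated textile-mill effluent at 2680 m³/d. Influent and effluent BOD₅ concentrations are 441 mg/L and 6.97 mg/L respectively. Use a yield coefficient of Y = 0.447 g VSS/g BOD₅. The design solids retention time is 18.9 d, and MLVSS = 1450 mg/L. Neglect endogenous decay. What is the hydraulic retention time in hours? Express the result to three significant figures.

Biomass mass balance (decay neglected): V·X = Y·Q·(S₀ − S)·θ_c, so V = 0.447 × 2680 × (441 − 6.97) × 18.9 / 1450 = 6777 m³.
τ = V/Q = 6777/2680 = 2.529 d, or 60.69 h.

τ ≈ 60.7 h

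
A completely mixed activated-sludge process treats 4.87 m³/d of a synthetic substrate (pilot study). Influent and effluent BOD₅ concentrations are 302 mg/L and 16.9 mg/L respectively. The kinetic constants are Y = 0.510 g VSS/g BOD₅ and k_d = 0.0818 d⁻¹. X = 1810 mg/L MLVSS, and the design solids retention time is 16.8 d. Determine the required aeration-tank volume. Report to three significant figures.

V ≈ 2.77 m³

Rearranging the biomass balance for a CMAS with decay, V = Y·Q·ΔS·θ_c / [X·(1+k_d θ_c)] = 0.510 × 4.87 × (302 − 16.9) × 16.8 / [1810 × (1 + 0.0818 × 16.8)] = 1.19×10^4 / 4297 = 2.768 m³.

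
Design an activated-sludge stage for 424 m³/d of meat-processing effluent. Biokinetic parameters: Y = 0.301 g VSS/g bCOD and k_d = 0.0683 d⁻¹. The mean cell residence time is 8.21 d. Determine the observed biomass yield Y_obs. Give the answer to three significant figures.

Observed yield with endogenous decay: Y_obs = Y / (1 + k_d·θ_c) = 0.301 / (1 + 0.0683 × 8.21) = 0.301 / 1.561 = 0.1929 g VSS/g bCOD.

Y_obs ≈ 0.193 g VSS/g bCOD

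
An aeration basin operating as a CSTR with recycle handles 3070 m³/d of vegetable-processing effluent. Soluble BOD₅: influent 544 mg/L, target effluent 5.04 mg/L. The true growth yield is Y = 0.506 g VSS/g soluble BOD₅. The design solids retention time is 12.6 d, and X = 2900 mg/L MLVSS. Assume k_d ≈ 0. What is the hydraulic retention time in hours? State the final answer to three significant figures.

τ ≈ 28.4 h

With k_d = 0 the design equation reduces to V = Y Q (S₀−S) θ_c / X = 0.506 × 3070 × (544 − 5.04) × 12.6 / 2900 = 3638 m³.
Hydraulic retention time τ = V/Q = 3638 / 3070 = 1.185 d = 28.44 h.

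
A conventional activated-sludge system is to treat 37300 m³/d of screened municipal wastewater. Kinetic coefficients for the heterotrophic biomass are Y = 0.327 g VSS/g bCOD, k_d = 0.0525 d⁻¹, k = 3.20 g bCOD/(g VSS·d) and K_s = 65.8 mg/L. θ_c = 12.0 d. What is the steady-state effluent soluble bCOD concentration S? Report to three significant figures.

S ≈ 9.82 mg/L

For a completely mixed reactor with recycle the Lawrence–McCarty relation gives S = K_s·(1 + k_d·θ_c) / [θ_c·(Y·k − k_d) − 1] = 65.8 × (1 + 0.0525 × 12.0) / [12.0 × (0.327 × 3.20 − 0.0525) − 1] = 107.3 / 10.93 = 9.816 mg/L.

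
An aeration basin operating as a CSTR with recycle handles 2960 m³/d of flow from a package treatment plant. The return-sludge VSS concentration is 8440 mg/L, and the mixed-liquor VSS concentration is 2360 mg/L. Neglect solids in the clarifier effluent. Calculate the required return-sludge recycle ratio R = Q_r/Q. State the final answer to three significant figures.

R ≈ 0.388

Solids balance on the clarifier gives (1+R)X = R·X_r, so R = X/(X_r − X) = 2360 / (8440 − 2360) = 0.3882.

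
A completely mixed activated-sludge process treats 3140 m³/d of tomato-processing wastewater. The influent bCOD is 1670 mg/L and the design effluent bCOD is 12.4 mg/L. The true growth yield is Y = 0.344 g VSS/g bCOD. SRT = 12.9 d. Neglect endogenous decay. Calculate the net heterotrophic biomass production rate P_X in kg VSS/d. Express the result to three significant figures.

P_X ≈ 1790 kg VSS/d

With endogenous decay neglected, the observed yield equals the true yield: Y_obs = Y = 0.344 g VSS/g bCOD.
Q·(S₀ − S) = 3140 × (1670 − 12.4) × 10⁻³ = 5205 kg/d removed.
Net biomass production P_X = Y_obs × Q·(S₀ − S) = 0.3440 × 5205 = 1790 kg VSS/d.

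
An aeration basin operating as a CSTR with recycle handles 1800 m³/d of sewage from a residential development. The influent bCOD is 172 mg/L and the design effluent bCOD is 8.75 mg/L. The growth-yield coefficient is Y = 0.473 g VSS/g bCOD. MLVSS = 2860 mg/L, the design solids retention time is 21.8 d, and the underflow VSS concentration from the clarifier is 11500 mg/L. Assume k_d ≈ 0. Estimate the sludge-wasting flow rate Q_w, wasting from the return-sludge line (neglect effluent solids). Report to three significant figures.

Q_w ≈ 12.1 m³/d

V·X = Y·Q·ΔS·θ_c gives V = 0.473 × 1800 × (172 − 8.75) × 21.8 / 2860 = 1059 m³.
θ_c = V·X/(Q_w·X_r) when wasting from the recycle, so Q_w = V·X/(θ_c·X_r) = 1059 × 2860 / (21.8 × 11500) = 12.09 m³/d.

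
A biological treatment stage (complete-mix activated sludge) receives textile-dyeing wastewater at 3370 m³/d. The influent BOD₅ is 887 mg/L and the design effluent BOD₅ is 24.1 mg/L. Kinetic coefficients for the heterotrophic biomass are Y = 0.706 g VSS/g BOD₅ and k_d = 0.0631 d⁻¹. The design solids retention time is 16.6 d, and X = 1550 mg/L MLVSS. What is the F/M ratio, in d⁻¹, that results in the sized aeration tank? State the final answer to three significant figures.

F/M ≈ 0.180 d⁻¹

From the SRT design equation V = Y Q (S₀−S) θ_c / [X (1 + k_d θ_c)] = 0.706 × 3370 × (887 − 24.1) × 16.6 / [1550 × (1 + 0.0631 × 16.6)] = 3.41×10^7 / 3174 = 10739 m³.
F/M = applied load / biomass = Q·S₀/(V·X) = 3370 × 887 / (10739 × 1550) = 0.1796 d⁻¹.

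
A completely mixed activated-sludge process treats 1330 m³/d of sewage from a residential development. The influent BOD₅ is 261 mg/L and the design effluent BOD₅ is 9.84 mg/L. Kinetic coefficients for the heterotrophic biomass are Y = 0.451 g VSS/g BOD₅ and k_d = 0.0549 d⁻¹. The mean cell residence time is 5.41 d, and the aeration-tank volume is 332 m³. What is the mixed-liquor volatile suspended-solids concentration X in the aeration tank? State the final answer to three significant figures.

X ≈ 1890 mg/L

Solving the biomass balance for X: X = Y Q (S₀−S) θ_c / [V (1+k_d θ_c)] = 0.451 × 1330 × (261 − 9.84) × 5.41 / [332 × (1 + 0.0549 × 5.41)] = 1893 mg/L.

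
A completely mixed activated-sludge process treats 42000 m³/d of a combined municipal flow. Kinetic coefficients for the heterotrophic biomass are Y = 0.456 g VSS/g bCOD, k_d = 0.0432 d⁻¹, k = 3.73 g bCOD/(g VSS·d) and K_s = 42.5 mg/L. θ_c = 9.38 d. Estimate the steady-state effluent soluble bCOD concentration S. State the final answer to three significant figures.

S ≈ 4.10 mg/L

For a completely mixed reactor with recycle the Lawrence–McCarty relation gives S = K_s·(1 + k_d·θ_c) / [θ_c·(Y·k − k_d) − 1] = 42.5 × (1 + 0.0432 × 9.38) / [9.38 × (0.456 × 3.73 − 0.0432) − 1] = 59.72 / 14.55 = 4.105 mg/L.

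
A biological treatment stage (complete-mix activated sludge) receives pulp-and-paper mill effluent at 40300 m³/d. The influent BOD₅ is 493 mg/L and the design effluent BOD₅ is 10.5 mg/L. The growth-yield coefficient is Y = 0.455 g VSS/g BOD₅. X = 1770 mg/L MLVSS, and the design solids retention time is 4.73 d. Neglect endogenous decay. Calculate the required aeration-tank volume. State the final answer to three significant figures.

V ≈ 23600 m³

With k_d = 0 the design equation reduces to V = Y Q (S₀−S) θ_c / X = 0.455 × 40300 × (493 − 10.5) × 4.73 / 1770 = 23643 m³.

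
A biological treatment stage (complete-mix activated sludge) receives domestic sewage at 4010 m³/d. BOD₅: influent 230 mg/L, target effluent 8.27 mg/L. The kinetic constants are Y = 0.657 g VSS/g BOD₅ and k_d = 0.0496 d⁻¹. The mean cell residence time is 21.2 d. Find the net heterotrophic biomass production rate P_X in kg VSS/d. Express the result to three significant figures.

P_X ≈ 285 kg VSS/d

Y_obs = Y / (1 + k_d θ_c) = 0.657 / (1 + 0.0496 × 21.2) = 0.657 / 2.052 = 0.3203.
ΔS = 230 − 8.27 = 221.7 mg/L, so the substrate removal rate is 4010 × 221.7/1000 = 889.1 kg BOD₅/d.
So the net sludge growth is P_X = 0.3203 × 889.1 = 284.7 kg VSS/d.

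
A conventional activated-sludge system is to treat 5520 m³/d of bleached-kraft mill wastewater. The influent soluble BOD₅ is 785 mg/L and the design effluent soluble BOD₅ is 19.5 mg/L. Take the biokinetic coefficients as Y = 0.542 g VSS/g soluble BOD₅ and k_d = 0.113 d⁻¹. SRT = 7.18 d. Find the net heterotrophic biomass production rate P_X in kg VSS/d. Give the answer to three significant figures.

P_X ≈ 1260 kg VSS/d

Correct the yield for decay: Y_obs = Y/(1 + k_d θ_c) = 0.542 / (1 + 0.113 × 7.18) = 0.542 / 1.811 = 0.2992.
Mass of soluble BOD₅ removed per day: Q(S₀ − S) = 5520 × 765.5 g/m³ = 4226 kg/d.
Biomass produced: P_X = Y_obs·Q·ΔS = 0.2992 × 4226 ≈ 1264 kg VSS/d.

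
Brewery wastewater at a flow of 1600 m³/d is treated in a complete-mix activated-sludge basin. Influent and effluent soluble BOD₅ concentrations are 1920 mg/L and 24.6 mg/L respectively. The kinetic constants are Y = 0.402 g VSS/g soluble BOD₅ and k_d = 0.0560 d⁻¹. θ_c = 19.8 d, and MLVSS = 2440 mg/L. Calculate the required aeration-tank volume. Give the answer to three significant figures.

From the SRT design equation V = Y Q (S₀−S) θ_c / [X (1 + k_d θ_c)] = 0.402 × 1600 × (1920 − 24.6) × 19.8 / [2440 × (1 + 0.0560 × 19.8)] = 2.41×10^7 / 5145 = 4691 m³.

V ≈ 4690 m³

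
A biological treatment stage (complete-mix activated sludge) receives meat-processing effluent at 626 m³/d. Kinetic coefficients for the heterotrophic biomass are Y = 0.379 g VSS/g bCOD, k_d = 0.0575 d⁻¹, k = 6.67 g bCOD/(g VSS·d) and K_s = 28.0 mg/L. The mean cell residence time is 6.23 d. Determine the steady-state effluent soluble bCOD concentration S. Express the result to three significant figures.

S ≈ 2.64 mg/L

Effluent substrate depends only on kinetics and SRT: S = K_s(1 + k_d θ_c) / [θ_c(Yk − k_d) − 1] = 28.0 × (1 + 0.0575 × 6.23) / [6.23 × (0.379 × 6.67 − 0.0575) − 1] = 38.03 / 14.39 = 2.643 mg/L.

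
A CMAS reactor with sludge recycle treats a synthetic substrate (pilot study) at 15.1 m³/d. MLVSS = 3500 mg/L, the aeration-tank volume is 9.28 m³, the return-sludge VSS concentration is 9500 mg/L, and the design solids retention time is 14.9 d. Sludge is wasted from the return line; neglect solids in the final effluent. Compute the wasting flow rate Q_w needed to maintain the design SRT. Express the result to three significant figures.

θ_c = V·X/(Q_w·X_r) when wasting from the recycle, so Q_w = V·X/(θ_c·X_r) = 9.280 × 3500 / (14.9 × 9500) = 0.2295 m³/d.

Q_w ≈ 0.229 m³/d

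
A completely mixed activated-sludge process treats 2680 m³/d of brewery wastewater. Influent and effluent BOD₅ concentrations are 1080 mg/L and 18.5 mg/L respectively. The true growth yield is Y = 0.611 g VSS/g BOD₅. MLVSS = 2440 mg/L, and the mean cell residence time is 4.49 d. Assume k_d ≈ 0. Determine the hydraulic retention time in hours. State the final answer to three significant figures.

With k_d = 0 the design equation reduces to V = Y Q (S₀−S) θ_c / X = 0.611 × 2680 × (1080 − 18.5) × 4.49 / 2440 = 3199 m³.
HRT = V/Q = 3199 m³ / 2680 m³·d⁻¹ = 1.193 d × 24 = 28.64 h.

τ ≈ 28.6 h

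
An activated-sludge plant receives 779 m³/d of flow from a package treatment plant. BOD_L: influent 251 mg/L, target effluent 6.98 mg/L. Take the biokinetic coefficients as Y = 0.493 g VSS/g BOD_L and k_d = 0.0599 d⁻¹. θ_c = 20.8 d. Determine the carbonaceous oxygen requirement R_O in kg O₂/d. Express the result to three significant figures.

Observed yield with endogenous decay: Y_obs = Y / (1 + k_d·θ_c) = 0.493 / (1 + 0.0599 × 20.8) = 0.493 / 2.246 = 0.2195 g VSS/g BOD_L.
Substrate removed = Q·(S₀ − S) = 779 m³/d × (251 − 6.98) g/m³ = 1.9×10^5 g/d = 190.1 kg/d.
Net sludge production P_X = 0.2195 × 190.1 = 41.73 kg VSS/d.
R_O = Q·(S₀ − S) − 1.42·P_X = 190.1 − 1.42 × 41.73 = 130.8 kg O₂/d.

R_O ≈ 131 kg O₂/d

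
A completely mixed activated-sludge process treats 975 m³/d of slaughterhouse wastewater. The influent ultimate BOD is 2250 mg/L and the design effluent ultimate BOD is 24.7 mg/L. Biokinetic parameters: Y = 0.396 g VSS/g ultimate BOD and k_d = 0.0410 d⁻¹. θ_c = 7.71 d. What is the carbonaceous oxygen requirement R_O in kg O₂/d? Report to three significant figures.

The observed yield is Y_obs = Y/(1 + k_d·θ_c) = 0.396 / (1 + 0.0410 × 7.71) = 0.396 / 1.316 = 0.3009 g VSS per g ultimate BOD removed.
Mass of ultimate BOD removed per day: Q(S₀ − S) = 975 × 2225 g/m³ = 2170 kg/d.
P_X = Y_obs·Q·(S₀ − S) = 0.3009 × 2170 = 652.8 kg VSS/d.
R_O = Q·ΔS − 1.42 P_X = 2170 − 927.0 = 1243 kg O₂/d.

R_O ≈ 1240 kg O₂/d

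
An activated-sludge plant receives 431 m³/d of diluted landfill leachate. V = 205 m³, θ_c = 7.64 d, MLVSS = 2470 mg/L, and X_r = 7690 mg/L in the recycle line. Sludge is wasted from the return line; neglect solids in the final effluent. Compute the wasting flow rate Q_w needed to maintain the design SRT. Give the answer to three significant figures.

Q_w ≈ 8.62 m³/d

Q_w = (V·X)/(θ_c X_r) = 205.0 × 2470 / (7.64 × 7690) = 8.618 m³/d.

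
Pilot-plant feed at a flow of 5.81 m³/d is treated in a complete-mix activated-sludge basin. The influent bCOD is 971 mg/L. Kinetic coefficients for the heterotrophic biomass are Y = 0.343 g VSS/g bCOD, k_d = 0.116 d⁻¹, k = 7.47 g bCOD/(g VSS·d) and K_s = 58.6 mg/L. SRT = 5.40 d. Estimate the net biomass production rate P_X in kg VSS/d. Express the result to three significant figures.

P_X ≈ 1.18 kg VSS/d

Effluent substrate depends only on kinetics and SRT: S = K_s(1 + k_d θ_c) / [θ_c(Yk − k_d) − 1] = 58.6 × (1 + 0.116 × 5.40) / [5.40 × (0.343 × 7.47 − 0.116) − 1] = 95.31 / 12.21 = 7.806 mg/L.
Y_obs = Y / (1 + k_d θ_c) = 0.343 / (1 + 0.116 × 5.40) = 0.343 / 1.626 = 0.2109.
Substrate removed = Q·(S₀ − S) = 5.81 m³/d × (971 − 7.81) g/m³ = 5.6×10^3 g/d = 5.596 kg/d.
Biomass produced: P_X = Y_obs·Q·ΔS = 0.2109 × 5.596 ≈ 1.180 kg VSS/d.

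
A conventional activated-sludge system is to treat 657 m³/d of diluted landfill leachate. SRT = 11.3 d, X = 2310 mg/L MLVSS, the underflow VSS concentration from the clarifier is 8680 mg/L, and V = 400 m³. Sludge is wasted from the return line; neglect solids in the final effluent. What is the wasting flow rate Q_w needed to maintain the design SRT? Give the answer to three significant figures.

Q_w = (V·X)/(θ_c X_r) = 400.0 × 2310 / (11.3 × 8680) = 9.420 m³/d.

Q_w ≈ 9.42 m³/d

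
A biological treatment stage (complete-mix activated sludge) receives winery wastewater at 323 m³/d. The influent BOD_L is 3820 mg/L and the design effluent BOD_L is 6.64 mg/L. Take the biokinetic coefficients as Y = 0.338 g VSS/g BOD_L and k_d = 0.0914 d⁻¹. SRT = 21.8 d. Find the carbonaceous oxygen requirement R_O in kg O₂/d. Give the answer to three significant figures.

R_O ≈ 1030 kg O₂/d

The observed yield is Y_obs = Y/(1 + k_d·θ_c) = 0.338 / (1 + 0.0914 × 21.8) = 0.338 / 2.993 = 0.1129 g VSS per g BOD_L removed.
Substrate removed = Q·(S₀ − S) = 323 m³/d × (3820 − 6.64) g/m³ = 1.23×10^6 g/d = 1232 kg/d.
Net sludge production P_X = 0.1129 × 1232 = 139.1 kg VSS/d.
R_O = Q·(S₀ − S) − 1.42·P_X = 1232 − 1.42 × 139.1 = 1034 kg O₂/d.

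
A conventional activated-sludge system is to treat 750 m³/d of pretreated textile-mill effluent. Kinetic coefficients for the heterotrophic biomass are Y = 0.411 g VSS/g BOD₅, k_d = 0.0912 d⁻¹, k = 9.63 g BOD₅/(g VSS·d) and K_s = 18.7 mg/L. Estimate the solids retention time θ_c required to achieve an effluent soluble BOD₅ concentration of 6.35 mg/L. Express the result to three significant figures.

At the target effluent, Y k S/(K_s+S) = 0.411×9.63×6.35/25.05 = 1.003 d⁻¹.
Then 1/θ_c = μ − k_d = 1.003 − 0.0912 = 0.9121 d⁻¹, giving θ_c = 1.096 d.

θ_c ≈ 1.10 d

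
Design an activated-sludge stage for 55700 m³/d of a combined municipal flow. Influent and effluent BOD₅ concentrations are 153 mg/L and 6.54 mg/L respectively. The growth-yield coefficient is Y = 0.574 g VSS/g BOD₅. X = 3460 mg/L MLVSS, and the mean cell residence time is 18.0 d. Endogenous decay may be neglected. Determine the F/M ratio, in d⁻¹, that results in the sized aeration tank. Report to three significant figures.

F/M ≈ 0.101 d⁻¹

Biomass mass balance (decay neglected): V·X = Y·Q·(S₀ − S)·θ_c, so V = 0.574 × 55700 × (153 − 6.54) × 18.0 / 3460 = 24360 m³.
F/M = applied load / biomass = Q·S₀/(V·X) = 55700 × 153 / (24360 × 3460) = 0.1011 d⁻¹.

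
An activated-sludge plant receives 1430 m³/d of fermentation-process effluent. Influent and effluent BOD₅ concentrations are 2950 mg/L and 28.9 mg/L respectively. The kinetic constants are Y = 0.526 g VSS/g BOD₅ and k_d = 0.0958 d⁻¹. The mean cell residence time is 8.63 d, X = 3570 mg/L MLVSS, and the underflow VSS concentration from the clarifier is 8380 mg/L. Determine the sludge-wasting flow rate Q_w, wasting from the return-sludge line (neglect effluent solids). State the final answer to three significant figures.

From the SRT design equation V = Y Q (S₀−S) θ_c / [X (1 + k_d θ_c)] = 0.526 × 1430 × (2950 − 28.9) × 8.63 / [3570 × (1 + 0.0958 × 8.63)] = 1.9×10^7 / 6522 = 2908 m³.
θ_c = V·X/(Q_w·X_r) when wasting from the recycle, so Q_w = V·X/(θ_c·X_r) = 2908 × 3570 / (8.63 × 8380) = 143.5 m³/d.

Q_w ≈ 144 m³/d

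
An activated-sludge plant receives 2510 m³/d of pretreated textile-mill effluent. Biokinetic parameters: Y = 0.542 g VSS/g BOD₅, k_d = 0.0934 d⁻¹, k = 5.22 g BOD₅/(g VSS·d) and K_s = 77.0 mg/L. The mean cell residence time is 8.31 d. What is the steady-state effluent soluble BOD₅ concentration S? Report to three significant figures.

From the Monod/SRT balance for a CMAS, S = K_s·(1+k_d θ_c)/[θ_c·(Y k − k_d) − 1] = 77.0 × (1 + 0.0934 × 8.31) / [8.31 × (0.542 × 5.22 − 0.0934) − 1] = 136.8 / 21.73 = 6.292 mg/L.

S ≈ 6.29 mg/L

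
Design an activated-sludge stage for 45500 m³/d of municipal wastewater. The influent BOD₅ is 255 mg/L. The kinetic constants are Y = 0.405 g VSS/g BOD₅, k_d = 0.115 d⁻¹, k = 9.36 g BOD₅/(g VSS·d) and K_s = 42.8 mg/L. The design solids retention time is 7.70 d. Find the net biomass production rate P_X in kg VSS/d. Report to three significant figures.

P_X ≈ 2460 kg VSS/d

From the Monod/SRT balance for a CMAS, S = K_s·(1+k_d θ_c)/[θ_c·(Y k − k_d) − 1] = 42.8 × (1 + 0.115 × 7.70) / [7.70 × (0.405 × 9.36 − 0.115) − 1] = 80.70 / 27.30 = 2.956 mg/L.
The observed yield is Y_obs = Y/(1 + k_d·θ_c) = 0.405 / (1 + 0.115 × 7.70) = 0.405 / 1.885 = 0.2148 g VSS per g BOD₅ removed.
ΔS = 255 − 2.96 = 252.0 mg/L, so the substrate removal rate is 45500 × 252.0/1000 = 11468 kg BOD₅/d.
Net biomass production P_X = Y_obs × Q·(S₀ − S) = 0.2148 × 11468 = 2463 kg VSS/d.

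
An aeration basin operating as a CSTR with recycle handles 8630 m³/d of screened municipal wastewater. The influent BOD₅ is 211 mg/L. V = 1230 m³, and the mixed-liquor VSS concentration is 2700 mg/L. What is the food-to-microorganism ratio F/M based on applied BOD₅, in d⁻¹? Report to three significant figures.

F/M ≈ 0.548 d⁻¹

Food-to-microorganism ratio F/M = Q S₀ / (V X) = 8630 × 211 / (1230 × 2700) = 0.5483 d⁻¹.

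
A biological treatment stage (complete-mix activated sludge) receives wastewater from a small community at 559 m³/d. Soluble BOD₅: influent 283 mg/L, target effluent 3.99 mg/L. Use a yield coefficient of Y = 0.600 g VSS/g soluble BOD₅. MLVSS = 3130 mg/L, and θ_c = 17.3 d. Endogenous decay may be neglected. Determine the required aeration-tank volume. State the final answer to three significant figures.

V ≈ 517 m³

With k_d = 0 the design equation reduces to V = Y Q (S₀−S) θ_c / X = 0.600 × 559 × (283 − 3.99) × 17.3 / 3130 = 517.2 m³.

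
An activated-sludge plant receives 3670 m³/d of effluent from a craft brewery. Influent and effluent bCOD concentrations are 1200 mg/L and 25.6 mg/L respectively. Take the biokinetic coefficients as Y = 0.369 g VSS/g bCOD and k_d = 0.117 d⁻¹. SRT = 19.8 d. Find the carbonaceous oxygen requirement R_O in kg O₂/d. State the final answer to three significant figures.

Correct the yield for decay: Y_obs = Y/(1 + k_d θ_c) = 0.369 / (1 + 0.117 × 19.8) = 0.369 / 3.317 = 0.1113.
Substrate removed = Q·(S₀ − S) = 3670 m³/d × (1200 − 25.6) g/m³ = 4.31×10^6 g/d = 4310 kg/d.
P_X = Y_obs·Q·(S₀ − S) = 0.1113 × 4310 = 479.5 kg VSS/d.
R_O = Q·(S₀ − S) − 1.42·P_X = 4310 − 1.42 × 479.5 = 3629 kg O₂/d.

R_O ≈ 3630 kg O₂/d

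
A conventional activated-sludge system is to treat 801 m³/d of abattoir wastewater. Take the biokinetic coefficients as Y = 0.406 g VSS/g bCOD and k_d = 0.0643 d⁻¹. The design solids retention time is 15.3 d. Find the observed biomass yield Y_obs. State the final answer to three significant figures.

Y_obs ≈ 0.205 g VSS/g bCOD

Observed yield with endogenous decay: Y_obs = Y / (1 + k_d·θ_c) = 0.406 / (1 + 0.0643 × 15.3) = 0.406 / 1.984 = 0.2047 g VSS/g bCOD.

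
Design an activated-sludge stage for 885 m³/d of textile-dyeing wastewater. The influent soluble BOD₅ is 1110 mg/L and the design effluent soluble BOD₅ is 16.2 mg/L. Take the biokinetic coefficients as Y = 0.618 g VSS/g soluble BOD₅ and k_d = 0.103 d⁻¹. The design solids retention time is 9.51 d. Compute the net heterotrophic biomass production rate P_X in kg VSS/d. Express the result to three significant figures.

Y_obs = Y / (1 + k_d θ_c) = 0.618 / (1 + 0.103 × 9.51) = 0.618 / 1.980 = 0.3122.
Mass of soluble BOD₅ removed per day: Q(S₀ − S) = 885 × 1094 g/m³ = 968.0 kg/d.
So the net sludge growth is P_X = 0.3122 × 968.0 = 302.2 kg VSS/d.

P_X ≈ 302 kg VSS/d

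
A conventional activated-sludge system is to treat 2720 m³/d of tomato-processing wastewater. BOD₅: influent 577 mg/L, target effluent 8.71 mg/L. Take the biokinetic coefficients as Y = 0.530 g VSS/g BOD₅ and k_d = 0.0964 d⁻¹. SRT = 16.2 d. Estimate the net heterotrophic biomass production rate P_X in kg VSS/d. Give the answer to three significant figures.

P_X ≈ 320 kg VSS/d

Y_obs = Y / (1 + k_d θ_c) = 0.530 / (1 + 0.0964 × 16.2) = 0.530 / 2.562 = 0.2069.
ΔS = 577 − 8.71 = 568.3 mg/L, so the substrate removal rate is 2720 × 568.3/1000 = 1546 kg BOD₅/d.
So the net sludge growth is P_X = 0.2069 × 1546 = 319.8 kg VSS/d.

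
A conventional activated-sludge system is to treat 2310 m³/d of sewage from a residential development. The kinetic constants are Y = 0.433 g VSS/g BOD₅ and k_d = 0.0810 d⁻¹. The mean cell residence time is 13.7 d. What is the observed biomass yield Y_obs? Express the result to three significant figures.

Observed yield with endogenous decay: Y_obs = Y / (1 + k_d·θ_c) = 0.433 / (1 + 0.0810 × 13.7) = 0.433 / 2.110 = 0.2052 g VSS/g BOD₅.

Y_obs ≈ 0.205 g VSS/g BOD₅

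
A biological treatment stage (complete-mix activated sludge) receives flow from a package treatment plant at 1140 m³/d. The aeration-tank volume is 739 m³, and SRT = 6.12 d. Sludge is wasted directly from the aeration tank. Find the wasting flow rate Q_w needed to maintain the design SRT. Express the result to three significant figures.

With mixed-liquor wasting, θ_c = V/Q_w, so Q_w = V/θ_c = 739.0/6.12 = 120.8 m³/d.

Q_w ≈ 121 m³/d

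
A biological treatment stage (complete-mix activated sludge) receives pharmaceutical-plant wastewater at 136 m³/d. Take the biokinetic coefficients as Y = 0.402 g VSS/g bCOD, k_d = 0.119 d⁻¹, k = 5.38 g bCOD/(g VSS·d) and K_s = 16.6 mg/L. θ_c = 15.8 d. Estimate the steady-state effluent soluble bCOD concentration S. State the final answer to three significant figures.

S ≈ 1.53 mg/L

From the Monod/SRT balance for a CMAS, S = K_s·(1+k_d θ_c)/[θ_c·(Y k − k_d) − 1] = 16.6 × (1 + 0.119 × 15.8) / [15.8 × (0.402 × 5.38 − 0.119) − 1] = 47.81 / 31.29 = 1.528 mg/L.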